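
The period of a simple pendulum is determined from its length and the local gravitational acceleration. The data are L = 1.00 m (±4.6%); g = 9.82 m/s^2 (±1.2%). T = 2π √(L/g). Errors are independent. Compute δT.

0.0477 s

Products/powers → add relative errors in quadrature, weighted by exponent:
  (½·δL/L)² = (0.5×0.0460)² = 0.000529;  (−½·δg/g)² = (-0.5×0.0120)² = 3.6e-05
δT/T = √(0.000565) = 0.0238
T = 2.01 s, so δT = 0.0238 × 2.01 = 0.0477 s.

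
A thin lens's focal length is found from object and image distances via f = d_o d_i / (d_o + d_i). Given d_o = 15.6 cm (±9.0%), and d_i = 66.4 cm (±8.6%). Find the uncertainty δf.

0.944 cm

∂f/∂d_o = (d_i/(d_o+d_i))² = 0.656;  ∂f/∂d_i = (d_o/(d_o+d_i))² = 0.0362
δf = √((∂f/∂d_o · δd_o)² + (∂f/∂d_i · δd_i)²) = √(0.848 + 0.0427) = 0.944 cm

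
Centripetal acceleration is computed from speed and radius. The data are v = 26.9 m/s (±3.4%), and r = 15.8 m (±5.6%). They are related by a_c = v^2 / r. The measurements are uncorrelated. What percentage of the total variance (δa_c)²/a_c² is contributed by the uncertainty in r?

(δa_c/a_c)² = (2·δv/v)² + (-1·δr/r)²
  v term: (2×0.0340)² = 0.00462
  r term: (-1×0.0560)² = 0.00314
Total = 0.00776. Share from r = 0.00314/0.00776 = 0.404.

40.4%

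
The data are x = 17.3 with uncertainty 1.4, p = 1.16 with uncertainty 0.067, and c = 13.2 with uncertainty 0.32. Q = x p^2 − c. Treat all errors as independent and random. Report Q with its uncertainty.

Let w = x·p^2 = 23.3. δw/w = √((1·δx/x)² + (2·δp/p)²) = √(0.00655 + 0.0133) = 0.141, so δw = 3.28.
Q = w − c: δQ = √(δw² + δc²) = √(10.8 + 0.102) = 3.30
Q = 10.1.

10.1 ± 3.30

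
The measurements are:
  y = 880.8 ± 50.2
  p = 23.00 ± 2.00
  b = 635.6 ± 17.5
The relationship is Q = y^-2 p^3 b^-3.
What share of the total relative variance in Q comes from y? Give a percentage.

14.8%

(δQ/Q)² = (-2·δy/y)² + (3·δp/p)² + (-3·δb/b)²
  y term: (-2×0.0570)² = 0.0130
  p term: (3×0.0870)² = 0.0681
  b term: (-3×0.0275)² = 0.00682
Total = 0.0879. Share from y = 0.0130/0.0879 = 0.148.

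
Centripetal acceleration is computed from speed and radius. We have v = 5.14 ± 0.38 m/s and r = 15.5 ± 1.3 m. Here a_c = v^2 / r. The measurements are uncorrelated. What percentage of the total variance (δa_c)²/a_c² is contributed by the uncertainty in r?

(δa_c/a_c)² = (2·δv/v)² + (-1·δr/r)²
  v term: (2×0.0739)² = 0.0219
  r term: (-1×0.0839)² = 0.00703
Total = 0.0289. Share from r = 0.00703/0.0289 = 0.243.

24.3%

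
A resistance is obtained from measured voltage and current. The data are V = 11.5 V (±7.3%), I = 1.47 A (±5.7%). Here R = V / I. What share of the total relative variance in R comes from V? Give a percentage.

(δR/R)² = (1·δV/V)² + (-1·δI/I)²
  V term: (1×0.0730)² = 0.00533
  I term: (-1×0.0570)² = 0.00325
Total = 0.00858. Share from V = 0.00533/0.00858 = 0.621.

62.1%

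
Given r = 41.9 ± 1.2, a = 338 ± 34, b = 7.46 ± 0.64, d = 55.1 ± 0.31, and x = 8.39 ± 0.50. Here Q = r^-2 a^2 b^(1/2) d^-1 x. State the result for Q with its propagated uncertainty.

Since Q is a product/quotient, work with relative uncertainties:
  (-2·δr/r)² = (-2×0.0286)² = 0.00328;  (2·δa/a)² = (2×0.101)² = 0.0405;  (½·δb/b)² = (0.5×0.0858)² = 0.00184;  (-1·δd/d)² = (-1×0.00563)² = 3.17e-05;  (1·δx/x)² = (1×0.0596)² = 0.00355
δQ/Q = √(0.0492) = 0.222
Q = 27.1, so δQ = 0.222 × 27.1 = 6.00.

27.1 ± 6.00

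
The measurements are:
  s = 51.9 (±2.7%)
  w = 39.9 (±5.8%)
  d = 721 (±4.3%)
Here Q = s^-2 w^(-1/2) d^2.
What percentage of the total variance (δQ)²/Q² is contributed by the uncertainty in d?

66.3%

(δQ/Q)² = (-2·δs/s)² + (−½·δw/w)² + (2·δd/d)²
  s term: (-2×0.0270)² = 0.00292
  w term: (-0.5×0.0580)² = 0.000841
  d term: (2×0.0430)² = 0.00740
Total = 0.0112. Share from d = 0.00740/0.0112 = 0.663.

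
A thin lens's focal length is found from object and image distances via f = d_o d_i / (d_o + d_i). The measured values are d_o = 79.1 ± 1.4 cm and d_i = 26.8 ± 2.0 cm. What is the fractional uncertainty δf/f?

∂f/∂d_o = (d_i/(d_o+d_i))² = 0.0640;  ∂f/∂d_i = (d_o/(d_o+d_i))² = 0.558
δf = √((∂f/∂d_o · δd_o)² + (∂f/∂d_i · δd_i)²) = √(0.00804 + 1.25) = 1.12 cm
f = 20.0 cm, so δf/f = 1.12/20.0 = 0.0559.

0.0559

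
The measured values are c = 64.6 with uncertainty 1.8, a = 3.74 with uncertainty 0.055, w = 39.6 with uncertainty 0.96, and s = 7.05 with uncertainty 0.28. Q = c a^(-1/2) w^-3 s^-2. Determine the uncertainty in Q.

Q is a product of powers, so relative uncertainties combine in quadrature:
  (1·δc/c)² = (1×0.0279)² = 0.000776;  (−½·δa/a)² = (-0.5×0.0147)² = 5.41e-05;  (-3·δw/w)² = (-3×0.0242)² = 0.00529;  (-2·δs/s)² = (-2×0.0397)² = 0.00631
δQ/Q = √(0.0124) = 0.111
Q = 1.08e-05, so δQ = 0.111 × 1.08e-05 = 1.21e-06.

1.21e-06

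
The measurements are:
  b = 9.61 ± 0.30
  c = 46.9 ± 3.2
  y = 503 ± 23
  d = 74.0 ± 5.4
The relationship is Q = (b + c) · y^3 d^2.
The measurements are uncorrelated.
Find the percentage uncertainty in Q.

Let u = b + c = 56.5. δu = √(δb² + δc²) = √(0.0900 + 10.2) = 3.21, so δu/u = 0.0569.
Q is then a monomial in u, y, d:
δQ/Q = √((δu/u)² + (3·δy/y)² + (2·δd/d)²) = √(0.00323 + 0.0188 + 0.0213) = 0.208

20.8%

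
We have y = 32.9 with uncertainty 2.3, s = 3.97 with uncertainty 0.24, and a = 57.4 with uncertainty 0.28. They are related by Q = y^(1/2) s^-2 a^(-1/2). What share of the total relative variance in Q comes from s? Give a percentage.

92.3%

(δQ/Q)² = (½·δy/y)² + (-2·δs/s)² + (−½·δa/a)²
  y term: (0.5×0.0699)² = 0.00122
  s term: (-2×0.0605)² = 0.0146
  a term: (-0.5×0.00488)² = 5.95e-06
Total = 0.0158. Share from s = 0.0146/0.0158 = 0.923.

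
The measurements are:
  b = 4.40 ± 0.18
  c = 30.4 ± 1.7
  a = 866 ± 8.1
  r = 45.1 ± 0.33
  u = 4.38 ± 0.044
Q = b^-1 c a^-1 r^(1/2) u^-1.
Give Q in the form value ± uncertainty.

Q is a product of powers, so relative uncertainties combine in quadrature:
  (-1·δb/b)² = (-1×0.0409)² = 0.00167;  (1·δc/c)² = (1×0.0559)² = 0.00313;  (-1·δa/a)² = (-1×0.00935)² = 8.75e-05;  (½·δr/r)² = (0.5×0.00732)² = 1.34e-05;  (-1·δu/u)² = (-1×0.0100)² = 0.000101
δQ/Q = √(0.00500) = 0.0707
Q = 0.0122, so δQ = 0.0707 × 0.0122 = 0.000865.

0.0122 ± 0.000865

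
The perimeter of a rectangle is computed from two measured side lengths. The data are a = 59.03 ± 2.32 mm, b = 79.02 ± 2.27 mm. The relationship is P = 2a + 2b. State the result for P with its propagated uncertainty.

276.1 ± 6.49 mm

For a sum/difference, combine absolute errors in quadrature:
  (2·δa)² = 21.5;  (2·δb)² = 20.6
δP = √(42.1) = 6.49 mm
P = 276.1 mm.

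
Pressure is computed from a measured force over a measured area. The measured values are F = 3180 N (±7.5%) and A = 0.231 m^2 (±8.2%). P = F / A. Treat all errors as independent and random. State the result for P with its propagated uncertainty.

Since P is a product/quotient, work with relative uncertainties:
  (1·δF/F)² = (1×0.0750)² = 0.00562;  (-1·δA/A)² = (-1×0.0820)² = 0.00672
δP/P = √(0.0123) = 0.111
P = 13800 Pa, so δP = 0.111 × 13800 = 1530 Pa.

13800 ± 1530 Pa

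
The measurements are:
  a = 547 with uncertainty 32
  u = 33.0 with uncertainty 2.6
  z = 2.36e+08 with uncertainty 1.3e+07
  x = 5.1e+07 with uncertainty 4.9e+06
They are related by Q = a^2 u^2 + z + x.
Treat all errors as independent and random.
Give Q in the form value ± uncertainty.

(6.13 ± 0.654) × 10^8

Let p = a^2·u^2 = 3.26e+08. δp/p = √((2·δa/a)² + (2·δu/u)²) = √(0.0137 + 0.0248) = 0.196, so δp = 6.4e+07.
Q = p + z + x: δQ = √(δp² + δz² + δx²) = √(4.09e+15 + 1.69e+14 + 2.4e+13) = 6.54e+07
Q = 6.13e+08.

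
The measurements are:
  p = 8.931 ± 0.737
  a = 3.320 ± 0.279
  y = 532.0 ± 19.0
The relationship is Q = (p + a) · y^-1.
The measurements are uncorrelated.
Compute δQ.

Let u = p + a = 12.25. δu = √(δp² + δa²) = √(0.543 + 0.0778) = 0.788, so δu/u = 0.0643.
Q is then a monomial in u, y:
δQ/Q = √((δu/u)² + (-1·δy/y)²) = √(0.00414 + 0.00128) = 0.0736
Q = 0.02303, so δQ = 0.0736 × 0.02303 = 0.00169.

0.00169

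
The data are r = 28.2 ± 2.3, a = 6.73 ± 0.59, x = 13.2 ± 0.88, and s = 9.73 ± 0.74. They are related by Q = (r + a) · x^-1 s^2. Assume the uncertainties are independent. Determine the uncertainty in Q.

45.0

Let u = r + a = 34.9. δu = √(δr² + δa²) = √(5.29 + 0.348) = 2.37, so δu/u = 0.0680.
Q is then a monomial in u, x, s:
δQ/Q = √((δu/u)² + (-1·δx/x)² + (2·δs/s)²) = √(0.00462 + 0.00444 + 0.0231) = 0.179
Q = 251, so δQ = 0.179 × 251 = 45.0.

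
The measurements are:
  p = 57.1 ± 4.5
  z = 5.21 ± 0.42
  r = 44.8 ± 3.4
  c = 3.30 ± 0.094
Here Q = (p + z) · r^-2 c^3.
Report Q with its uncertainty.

1.12 ± 0.211

Let u = p + z = 62.3. δu = √(δp² + δz²) = √(20.2 + 0.176) = 4.52, so δu/u = 0.0725.
Q is then a monomial in u, r, c:
δQ/Q = √((δu/u)² + (-2·δr/r)² + (3·δc/c)²) = √(0.00526 + 0.0230 + 0.00730) = 0.189
Q = 1.12, so δQ = 0.189 × 1.12 = 0.211.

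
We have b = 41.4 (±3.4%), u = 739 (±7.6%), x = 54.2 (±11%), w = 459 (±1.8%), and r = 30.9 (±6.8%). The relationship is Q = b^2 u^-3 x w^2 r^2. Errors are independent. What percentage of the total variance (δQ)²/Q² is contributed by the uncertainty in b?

(δQ/Q)² = (2·δb/b)² + (-3·δu/u)² + (1·δx/x)² + (2·δw/w)² + (2·δr/r)²
  b term: (2×0.0340)² = 0.00462
  u term: (-3×0.0760)² = 0.0520
  x term: (1×0.110)² = 0.0121
  w term: (2×0.0180)² = 0.00130
  r term: (2×0.0680)² = 0.0185
Total = 0.0885. Share from b = 0.00462/0.0885 = 0.0522.

5.22%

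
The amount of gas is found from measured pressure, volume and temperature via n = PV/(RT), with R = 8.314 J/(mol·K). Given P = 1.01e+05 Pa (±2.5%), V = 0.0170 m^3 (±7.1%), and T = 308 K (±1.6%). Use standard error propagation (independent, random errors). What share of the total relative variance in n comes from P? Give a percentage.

10.6%

(δn/n)² = (1·δP/P)² + (1·δV/V)² + (-1·δT/T)²
  P term: (1×0.0250)² = 0.000625
  V term: (1×0.0710)² = 0.00504
  T term: (-1×0.0160)² = 0.000256
Total = 0.00592. Share from P = 0.000625/0.00592 = 0.106.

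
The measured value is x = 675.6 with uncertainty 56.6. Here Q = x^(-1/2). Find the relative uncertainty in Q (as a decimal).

Q ∝ x^(-1/2), so δQ/Q = |−½| · δx/x = 0.5 × 0.0838 = 0.0419.

0.0419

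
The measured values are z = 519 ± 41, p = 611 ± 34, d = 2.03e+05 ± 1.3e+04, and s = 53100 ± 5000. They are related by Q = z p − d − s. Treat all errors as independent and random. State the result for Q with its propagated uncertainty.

61000 ± 33700

Let w = z·p = 3.17e+05. δw/w = √((1·δz/z)² + (1·δp/p)²) = √(0.00624 + 0.00310) = 0.0966, so δw = 30600.
Q = w − d − s: δQ = √(δw² + δd² + δs²) = √(9.39e+08 + 1.69e+08 + 2.5e+07) = 33700
Q = 61000.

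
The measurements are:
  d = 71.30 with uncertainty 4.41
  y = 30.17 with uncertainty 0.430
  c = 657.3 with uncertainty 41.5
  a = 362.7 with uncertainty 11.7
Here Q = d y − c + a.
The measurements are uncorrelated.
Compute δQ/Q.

0.0771

Let p = d·y = 2151. δp/p = √((1·δd/d)² + (1·δy/y)²) = √(0.00383 + 0.000203) = 0.0635, so δp = 137.
Q = p − c + a: δQ = √(δp² + δc² + δa²) = √(18600 + 1720 + 137) = 143
Q = 1857, so δQ/Q = 143/1857 = 0.0771.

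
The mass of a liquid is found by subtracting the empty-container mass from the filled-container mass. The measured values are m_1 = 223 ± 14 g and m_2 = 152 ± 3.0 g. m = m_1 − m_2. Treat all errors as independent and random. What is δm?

For a sum/difference, combine absolute errors in quadrature:
  (δm_1)² = 196;  (δm_2)² = 9.00
δm = √(205) = 14.3 g

14.3 g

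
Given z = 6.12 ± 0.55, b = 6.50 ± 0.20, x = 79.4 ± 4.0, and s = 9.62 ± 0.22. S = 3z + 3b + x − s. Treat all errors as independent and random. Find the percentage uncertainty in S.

Sums and differences: (δS)² = Σ (cᵢ δxᵢ)².
  (3·δz)² = 2.72;  (3·δb)² = 0.360;  (δx)² = 16.0;  (δs)² = 0.0484
δS = √(19.1) = 4.37
S = 108, so δS/S = 4.37/108 = 0.0406.

4.06%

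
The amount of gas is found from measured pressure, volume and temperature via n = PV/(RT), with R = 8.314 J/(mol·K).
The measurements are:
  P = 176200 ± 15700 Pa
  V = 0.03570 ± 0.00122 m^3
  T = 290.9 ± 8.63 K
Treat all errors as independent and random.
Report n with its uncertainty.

2.601 ± 0.260 mol

n is a product of powers, so relative uncertainties combine in quadrature:
  (1·δP/P)² = (1×0.0891)² = 0.00794;  (1·δV/V)² = (1×0.0342)² = 0.00117;  (-1·δT/T)² = (-1×0.0297)² = 0.000880
δn/n = √(0.00999) = 0.0999
n = 2.601 mol, so δn = 0.0999 × 2.601 = 0.260 mol.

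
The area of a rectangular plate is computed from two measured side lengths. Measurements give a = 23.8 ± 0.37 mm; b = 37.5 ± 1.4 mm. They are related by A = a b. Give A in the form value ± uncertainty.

Products/powers → add relative errors in quadrature, weighted by exponent:
  (1·δa/a)² = (1×0.0155)² = 0.000242;  (1·δb/b)² = (1×0.0373)² = 0.00139
δA/A = √(0.00164) = 0.0404
A = 892 mm^2, so δA = 0.0404 × 892 = 36.1 mm^2.

892 ± 36.1 mm^2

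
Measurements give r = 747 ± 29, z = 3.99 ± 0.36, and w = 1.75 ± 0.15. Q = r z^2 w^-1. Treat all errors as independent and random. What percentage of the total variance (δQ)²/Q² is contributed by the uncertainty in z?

78.6%

(δQ/Q)² = (1·δr/r)² + (2·δz/z)² + (-1·δw/w)²
  r term: (1×0.0388)² = 0.00151
  z term: (2×0.0902)² = 0.0326
  w term: (-1×0.0857)² = 0.00735
Total = 0.0414. Share from z = 0.0326/0.0414 = 0.786.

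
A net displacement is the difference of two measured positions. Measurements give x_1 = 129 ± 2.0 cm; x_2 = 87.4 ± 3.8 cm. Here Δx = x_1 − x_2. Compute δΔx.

4.29 cm

Each term contributes (cᵢ δxᵢ)² to (δΔx)²:
  (δx_1)² = 4.00;  (δx_2)² = 14.4
δΔx = √(18.4) = 4.29 cm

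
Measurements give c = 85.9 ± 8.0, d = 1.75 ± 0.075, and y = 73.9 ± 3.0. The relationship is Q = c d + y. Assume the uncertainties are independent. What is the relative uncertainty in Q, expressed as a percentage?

Let p = c·d = 150. δp/p = √((1·δc/c)² + (1·δd/d)²) = √(0.00867 + 0.00184) = 0.103, so δp = 15.4.
Q = p + y: δQ = √(δp² + δy²) = √(238 + 9.00) = 15.7
Q = 224, so δQ/Q = 15.7/224 = 0.0700.

7.00%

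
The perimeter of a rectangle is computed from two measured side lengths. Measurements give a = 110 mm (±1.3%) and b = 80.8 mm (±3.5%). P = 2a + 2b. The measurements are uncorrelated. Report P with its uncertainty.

Sums and differences: (δP)² = Σ (cᵢ δxᵢ)².
  (2·δa)² = 8.18;  (2·δb)² = 32.0
δP = √(40.2) = 6.34 mm
P = 382 mm.

382 ± 6.34 mm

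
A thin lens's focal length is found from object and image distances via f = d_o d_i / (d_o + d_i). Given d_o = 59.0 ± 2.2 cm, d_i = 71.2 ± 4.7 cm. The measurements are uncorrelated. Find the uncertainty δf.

∂f/∂d_o = (d_i/(d_o+d_i))² = 0.299;  ∂f/∂d_i = (d_o/(d_o+d_i))² = 0.205
δf = √((∂f/∂d_o · δd_o)² + (∂f/∂d_i · δd_i)²) = √(0.433 + 0.931) = 1.17 cm

1.17 cm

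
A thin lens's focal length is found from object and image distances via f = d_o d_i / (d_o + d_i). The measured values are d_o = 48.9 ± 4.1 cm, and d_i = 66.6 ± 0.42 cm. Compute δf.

∂f/∂d_o = (d_i/(d_o+d_i))² = 0.332;  ∂f/∂d_i = (d_o/(d_o+d_i))² = 0.179
δf = √((∂f/∂d_o · δd_o)² + (∂f/∂d_i · δd_i)²) = √(1.86 + 0.00567) = 1.37 cm

1.37 cm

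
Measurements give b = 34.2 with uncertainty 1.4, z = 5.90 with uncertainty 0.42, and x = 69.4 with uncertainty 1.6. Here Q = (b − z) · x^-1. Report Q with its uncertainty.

0.408 ± 0.0231

Let u = b − z = 28.3. δu = √(δb² + δz²) = √(1.96 + 0.176) = 1.46, so δu/u = 0.0516.
Q is then a monomial in u, x:
δQ/Q = √((δu/u)² + (-1·δx/x)²) = √(0.00267 + 0.000532) = 0.0566
Q = 0.408, so δQ = 0.0566 × 0.408 = 0.0231.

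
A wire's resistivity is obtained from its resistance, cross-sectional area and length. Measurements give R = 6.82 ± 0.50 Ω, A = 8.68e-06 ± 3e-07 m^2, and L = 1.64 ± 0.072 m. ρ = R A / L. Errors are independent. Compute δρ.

3.33e-06 Ω·m

Since ρ is a product/quotient, work with relative uncertainties:
  (1·δR/R)² = (1×0.0733)² = 0.00537;  (1·δA/A)² = (1×0.0346)² = 0.00119;  (-1·δL/L)² = (-1×0.0439)² = 0.00193
δρ/ρ = √(0.00850) = 0.0922
ρ = 3.61e-05 Ω·m, so δρ = 0.0922 × 3.61e-05 = 3.33e-06 Ω·m.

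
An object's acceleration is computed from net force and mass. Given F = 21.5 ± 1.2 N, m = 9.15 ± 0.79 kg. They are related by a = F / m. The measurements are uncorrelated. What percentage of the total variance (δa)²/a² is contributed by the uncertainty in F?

29.5%

(δa/a)² = (1·δF/F)² + (-1·δm/m)²
  F term: (1×0.0558)² = 0.00312
  m term: (-1×0.0863)² = 0.00745
Total = 0.0106. Share from F = 0.00312/0.0106 = 0.295.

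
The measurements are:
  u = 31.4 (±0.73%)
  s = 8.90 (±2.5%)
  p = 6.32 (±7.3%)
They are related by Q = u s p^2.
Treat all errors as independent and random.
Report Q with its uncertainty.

Products/powers → add relative errors in quadrature, weighted by exponent:
  (1·δu/u)² = (1×0.00730)² = 5.33e-05;  (1·δs/s)² = (1×0.0250)² = 0.000625;  (2·δp/p)² = (2×0.0730)² = 0.0213
δQ/Q = √(0.0220) = 0.148
Q = 11200, so δQ = 0.148 × 11200 = 1660.

11200 ± 1660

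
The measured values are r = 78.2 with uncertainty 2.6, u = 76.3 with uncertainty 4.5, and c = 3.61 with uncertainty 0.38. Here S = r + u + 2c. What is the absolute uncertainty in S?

5.25

S is a linear combination, so absolute uncertainties add in quadrature:
  (δr)² = 6.76;  (δu)² = 20.2;  (2·δc)² = 0.578
δS = √(27.6) = 5.25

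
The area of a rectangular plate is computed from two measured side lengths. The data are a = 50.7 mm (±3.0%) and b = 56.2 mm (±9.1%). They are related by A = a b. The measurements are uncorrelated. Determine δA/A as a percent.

9.58%

Relative error in a monomial: (δA/A)² = Σ (nᵢ · δxᵢ/xᵢ)².
  (1·δa/a)² = (1×0.0300)² = 0.000900;  (1·δb/b)² = (1×0.0910)² = 0.00828
δA/A = √(0.00918) = 0.0958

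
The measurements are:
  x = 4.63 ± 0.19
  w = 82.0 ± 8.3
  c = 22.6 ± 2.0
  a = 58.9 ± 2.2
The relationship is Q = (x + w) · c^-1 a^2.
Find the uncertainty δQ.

2000

Let u = x + w = 86.6. δu = √(δx² + δw²) = √(0.0361 + 68.9) = 8.30, so δu/u = 0.0958.
Q is then a monomial in u, c, a:
δQ/Q = √((δu/u)² + (-1·δc/c)² + (2·δa/a)²) = √(0.00918 + 0.00783 + 0.00558) = 0.150
Q = 13300, so δQ = 0.150 × 13300 = 2000.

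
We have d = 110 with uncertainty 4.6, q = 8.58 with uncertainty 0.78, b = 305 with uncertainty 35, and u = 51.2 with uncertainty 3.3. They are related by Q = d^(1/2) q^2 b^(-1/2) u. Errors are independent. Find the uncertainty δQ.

458

Products/powers → add relative errors in quadrature, weighted by exponent:
  (½·δd/d)² = (0.5×0.0418)² = 0.000437;  (2·δq/q)² = (2×0.0909)² = 0.0331;  (−½·δb/b)² = (-0.5×0.115)² = 0.00329;  (1·δu/u)² = (1×0.0645)² = 0.00415
δQ/Q = √(0.0409) = 0.202
Q = 2260, so δQ = 0.202 × 2260 = 458.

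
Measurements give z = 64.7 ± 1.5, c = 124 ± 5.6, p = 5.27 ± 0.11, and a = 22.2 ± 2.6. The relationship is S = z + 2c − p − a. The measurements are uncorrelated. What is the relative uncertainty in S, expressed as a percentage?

Absolute uncertainties add in quadrature for a linear combination:
  (δz)² = 2.25;  (2·δc)² = 125;  (δp)² = 0.0121;  (δa)² = 6.76
δS = √(134) = 11.6
S = 285, so δS/S = 11.6/285 = 0.0407.

4.07%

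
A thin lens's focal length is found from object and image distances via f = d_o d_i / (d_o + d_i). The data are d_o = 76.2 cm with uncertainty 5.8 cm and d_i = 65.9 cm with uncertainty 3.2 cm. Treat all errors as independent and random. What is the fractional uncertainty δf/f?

∂f/∂d_o = (d_i/(d_o+d_i))² = 0.215;  ∂f/∂d_i = (d_o/(d_o+d_i))² = 0.288
δf = √((∂f/∂d_o · δd_o)² + (∂f/∂d_i · δd_i)²) = √(1.56 + 0.847) = 1.55 cm
f = 35.3 cm, so δf/f = 1.55/35.3 = 0.0439.

0.0439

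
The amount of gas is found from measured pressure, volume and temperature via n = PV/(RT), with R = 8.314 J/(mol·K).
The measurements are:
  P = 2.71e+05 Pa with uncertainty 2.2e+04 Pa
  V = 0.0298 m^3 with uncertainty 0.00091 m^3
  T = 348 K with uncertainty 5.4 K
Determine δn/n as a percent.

8.81%

Since n is a product/quotient, work with relative uncertainties:
  (1·δP/P)² = (1×0.0812)² = 0.00659;  (1·δV/V)² = (1×0.0305)² = 0.000933;  (-1·δT/T)² = (-1×0.0155)² = 0.000241
δn/n = √(0.00776) = 0.0881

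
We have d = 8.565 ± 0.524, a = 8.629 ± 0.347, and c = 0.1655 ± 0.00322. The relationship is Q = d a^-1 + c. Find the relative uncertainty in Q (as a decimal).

Let p = d·a^-1 = 0.9926. δp/p = √((1·δd/d)² + (-1·δa/a)²) = √(0.00374 + 0.00162) = 0.0732, so δp = 0.0727.
Q = p + c: δQ = √(δp² + δc²) = √(0.00528 + 1.04e-05) = 0.0727
Q = 1.158, so δQ/Q = 0.0727/1.158 = 0.0628.

0.0628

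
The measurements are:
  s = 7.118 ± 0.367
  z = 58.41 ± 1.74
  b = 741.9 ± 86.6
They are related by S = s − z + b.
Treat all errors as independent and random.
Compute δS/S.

0.125

Sums and differences: (δS)² = Σ (cᵢ δxᵢ)².
  (δs)² = 0.135;  (δz)² = 3.03;  (δb)² = 7500
δS = √(7500) = 86.6
S = 690.6, so δS/S = 86.6/690.6 = 0.125.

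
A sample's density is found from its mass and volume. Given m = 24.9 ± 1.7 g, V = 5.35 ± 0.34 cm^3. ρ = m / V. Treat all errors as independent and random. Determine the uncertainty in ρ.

0.434 g/cm^3

Since ρ is a product/quotient, work with relative uncertainties:
  (1·δm/m)² = (1×0.0683)² = 0.00466;  (-1·δV/V)² = (-1×0.0636)² = 0.00404
δρ/ρ = √(0.00870) = 0.0933
ρ = 4.65 g/cm^3, so δρ = 0.0933 × 4.65 = 0.434 g/cm^3.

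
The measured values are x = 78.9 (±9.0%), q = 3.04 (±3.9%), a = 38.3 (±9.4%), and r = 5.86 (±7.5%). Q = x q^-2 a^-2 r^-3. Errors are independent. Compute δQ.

Q is a product of powers, so relative uncertainties combine in quadrature:
  (1·δx/x)² = (1×0.0900)² = 0.00810;  (-2·δq/q)² = (-2×0.0390)² = 0.00608;  (-2·δa/a)² = (-2×0.0940)² = 0.0353;  (-3·δr/r)² = (-3×0.0750)² = 0.0506
δQ/Q = √(0.100) = 0.316
Q = 2.89e-05, so δQ = 0.316 × 2.89e-05 = 9.15e-06.

9.15e-06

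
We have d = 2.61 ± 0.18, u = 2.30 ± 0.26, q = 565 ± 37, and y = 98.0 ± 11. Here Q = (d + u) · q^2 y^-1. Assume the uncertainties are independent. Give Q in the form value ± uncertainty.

Let w = d + u = 4.91. δw = √(δd² + δu²) = √(0.0324 + 0.0676) = 0.316, so δw/w = 0.0644.
Q is then a monomial in w, q, y:
δQ/Q = √((δw/w)² + (2·δq/q)² + (-1·δy/y)²) = √(0.00415 + 0.0172 + 0.0126) = 0.184
Q = 16000, so δQ = 0.184 × 16000 = 2940.

16000 ± 2940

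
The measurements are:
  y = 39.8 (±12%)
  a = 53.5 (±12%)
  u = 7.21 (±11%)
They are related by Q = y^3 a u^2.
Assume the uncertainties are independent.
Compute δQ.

Since Q is a product/quotient, work with relative uncertainties:
  (3·δy/y)² = (3×0.120)² = 0.130;  (1·δa/a)² = (1×0.120)² = 0.0144;  (2·δu/u)² = (2×0.110)² = 0.0484
δQ/Q = √(0.192) = 0.439
Q = 1.75e+08, so δQ = 0.439 × 1.75e+08 = 7.69e+07.

7.69e+07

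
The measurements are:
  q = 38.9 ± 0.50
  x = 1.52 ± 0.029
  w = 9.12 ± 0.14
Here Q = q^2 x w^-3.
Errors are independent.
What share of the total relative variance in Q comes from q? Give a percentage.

21.0%

(δQ/Q)² = (2·δq/q)² + (1·δx/x)² + (-3·δw/w)²
  q term: (2×0.0129)² = 0.000661
  x term: (1×0.0191)² = 0.000364
  w term: (-3×0.0154)² = 0.00212
Total = 0.00315. Share from q = 0.000661/0.00315 = 0.210.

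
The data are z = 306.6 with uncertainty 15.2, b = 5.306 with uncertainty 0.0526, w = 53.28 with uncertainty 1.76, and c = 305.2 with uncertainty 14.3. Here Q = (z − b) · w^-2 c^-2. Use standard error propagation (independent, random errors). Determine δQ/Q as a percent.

Let u = z − b = 301.3. δu = √(δz² + δb²) = √(231 + 0.00277) = 15.2, so δu/u = 0.0504.
Q is then a monomial in u, w, c:
δQ/Q = √((δu/u)² + (-2·δw/w)² + (-2·δc/c)²) = √(0.00255 + 0.00436 + 0.00878) = 0.125

12.5%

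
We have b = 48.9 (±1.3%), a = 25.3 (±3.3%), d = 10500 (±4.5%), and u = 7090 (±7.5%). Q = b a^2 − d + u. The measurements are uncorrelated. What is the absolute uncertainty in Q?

Let p = b·a^2 = 31300. δp/p = √((1·δb/b)² + (2·δa/a)²) = √(0.000169 + 0.00436) = 0.0673, so δp = 2110.
Q = p − d + u: δQ = √(δp² + δd² + δu²) = √(4.43e+06 + 2.23e+05 + 2.83e+05) = 2220

2220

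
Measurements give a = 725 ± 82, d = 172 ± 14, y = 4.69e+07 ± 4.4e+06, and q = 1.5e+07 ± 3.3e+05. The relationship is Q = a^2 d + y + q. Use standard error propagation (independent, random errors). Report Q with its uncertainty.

Let p = a^2·d = 9.04e+07. δp/p = √((2·δa/a)² + (1·δd/d)²) = √(0.0512 + 0.00663) = 0.240, so δp = 2.17e+07.
Q = p + y + q: δQ = √(δp² + δy² + δq²) = √(4.72e+14 + 1.94e+13 + 1.09e+11) = 2.22e+07
Q = 1.52e+08.

(1.52 ± 0.222) × 10^8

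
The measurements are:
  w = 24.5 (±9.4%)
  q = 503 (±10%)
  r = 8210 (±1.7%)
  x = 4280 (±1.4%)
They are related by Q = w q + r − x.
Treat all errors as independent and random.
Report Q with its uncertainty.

16300 ± 1700

Let p = w·q = 12300. δp/p = √((1·δw/w)² + (1·δq/q)²) = √(0.00884 + 0.0100) = 0.137, so δp = 1690.
Q = p + r − x: δQ = √(δp² + δr² + δx²) = √(2.86e+06 + 19500 + 3590) = 1700
Q = 16300.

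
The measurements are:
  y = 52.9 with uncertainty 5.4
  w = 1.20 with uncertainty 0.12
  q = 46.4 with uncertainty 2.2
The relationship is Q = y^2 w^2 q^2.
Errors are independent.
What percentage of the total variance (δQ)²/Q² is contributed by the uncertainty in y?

(δQ/Q)² = (2·δy/y)² + (2·δw/w)² + (2·δq/q)²
  y term: (2×0.102)² = 0.0417
  w term: (2×0.100)² = 0.0400
  q term: (2×0.0474)² = 0.00899
Total = 0.0907. Share from y = 0.0417/0.0907 = 0.460.

46.0%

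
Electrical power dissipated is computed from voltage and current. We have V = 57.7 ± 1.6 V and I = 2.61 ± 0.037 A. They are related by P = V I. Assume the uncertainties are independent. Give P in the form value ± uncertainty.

151 ± 4.69 W

Since P is a product/quotient, work with relative uncertainties:
  (1·δV/V)² = (1×0.0277)² = 0.000769;  (1·δI/I)² = (1×0.0142)² = 0.000201
δP/P = √(0.000970) = 0.0311
P = 151 W, so δP = 0.0311 × 151 = 4.69 W.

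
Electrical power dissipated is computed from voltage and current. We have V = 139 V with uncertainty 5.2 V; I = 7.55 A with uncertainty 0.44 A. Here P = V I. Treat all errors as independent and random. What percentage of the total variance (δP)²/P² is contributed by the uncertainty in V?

(δP/P)² = (1·δV/V)² + (1·δI/I)²
  V term: (1×0.0374)² = 0.00140
  I term: (1×0.0583)² = 0.00340
Total = 0.00480. Share from V = 0.00140/0.00480 = 0.292.

29.2%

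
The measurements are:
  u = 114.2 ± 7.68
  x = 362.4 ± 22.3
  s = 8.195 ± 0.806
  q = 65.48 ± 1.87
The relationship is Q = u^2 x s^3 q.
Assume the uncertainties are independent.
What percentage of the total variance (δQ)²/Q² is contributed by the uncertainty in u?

16.5%

(δQ/Q)² = (2·δu/u)² + (1·δx/x)² + (3·δs/s)² + (1·δq/q)²
  u term: (2×0.0673)² = 0.0181
  x term: (1×0.0615)² = 0.00379
  s term: (3×0.0984)² = 0.0871
  q term: (1×0.0286)² = 0.000816
Total = 0.110. Share from u = 0.0181/0.110 = 0.165.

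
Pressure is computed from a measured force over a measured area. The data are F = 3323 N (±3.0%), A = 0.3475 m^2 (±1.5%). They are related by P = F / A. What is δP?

321 Pa

Relative error in a monomial: (δP/P)² = Σ (nᵢ · δxᵢ/xᵢ)².
  (1·δF/F)² = (1×0.0300)² = 0.000900;  (-1·δA/A)² = (-1×0.0150)² = 0.000225
δP/P = √(0.00112) = 0.0335
P = 9563 Pa, so δP = 0.0335 × 9563 = 321 Pa.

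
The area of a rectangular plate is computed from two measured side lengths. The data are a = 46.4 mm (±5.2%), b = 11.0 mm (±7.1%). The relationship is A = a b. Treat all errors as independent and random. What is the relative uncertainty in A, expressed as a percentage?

A is a product of powers, so relative uncertainties combine in quadrature:
  (1·δa/a)² = (1×0.0520)² = 0.00270;  (1·δb/b)² = (1×0.0710)² = 0.00504
δA/A = √(0.00775) = 0.0880

8.80%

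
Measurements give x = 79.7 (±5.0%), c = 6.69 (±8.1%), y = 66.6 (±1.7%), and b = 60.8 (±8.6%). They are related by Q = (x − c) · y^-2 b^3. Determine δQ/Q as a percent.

Let u = x − c = 73.0. δu = √(δx² + δc²) = √(15.9 + 0.294) = 4.02, so δu/u = 0.0551.
Q is then a monomial in u, y, b:
δQ/Q = √((δu/u)² + (-2·δy/y)² + (3·δb/b)²) = √(0.00303 + 0.00116 + 0.0666) = 0.266

26.6%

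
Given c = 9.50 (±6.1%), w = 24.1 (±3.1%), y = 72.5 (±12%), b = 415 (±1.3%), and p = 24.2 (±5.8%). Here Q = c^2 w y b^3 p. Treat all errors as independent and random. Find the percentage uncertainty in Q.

Relative error in a monomial: (δQ/Q)² = Σ (nᵢ · δxᵢ/xᵢ)².
  (2·δc/c)² = (2×0.0610)² = 0.0149;  (1·δw/w)² = (1×0.0310)² = 0.000961;  (1·δy/y)² = (1×0.120)² = 0.0144;  (3·δb/b)² = (3×0.0130)² = 0.00152;  (1·δp/p)² = (1×0.0580)² = 0.00336
δQ/Q = √(0.0351) = 0.187

18.7%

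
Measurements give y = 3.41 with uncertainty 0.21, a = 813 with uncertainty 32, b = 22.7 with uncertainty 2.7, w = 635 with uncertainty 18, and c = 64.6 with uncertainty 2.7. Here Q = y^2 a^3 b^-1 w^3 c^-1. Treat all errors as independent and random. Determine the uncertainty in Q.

Since Q is a product/quotient, work with relative uncertainties:
  (2·δy/y)² = (2×0.0616)² = 0.0152;  (3·δa/a)² = (3×0.0394)² = 0.0139;  (-1·δb/b)² = (-1×0.119)² = 0.0141;  (3·δw/w)² = (3×0.0283)² = 0.00723;  (-1·δc/c)² = (-1×0.0418)² = 0.00175
δQ/Q = √(0.0522) = 0.229
Q = 1.09e+15, so δQ = 0.229 × 1.09e+15 = 2.49e+14.

2.49e+14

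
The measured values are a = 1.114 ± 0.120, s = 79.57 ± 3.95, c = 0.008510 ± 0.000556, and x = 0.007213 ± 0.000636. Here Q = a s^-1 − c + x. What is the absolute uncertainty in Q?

Let p = a·s^-1 = 0.01400. δp/p = √((1·δa/a)² + (-1·δs/s)²) = √(0.0116 + 0.00246) = 0.119, so δp = 0.00166.
Q = p − c + x: δQ = √(δp² + δc² + δx²) = √(2.76e-06 + 3.09e-07 + 4.04e-07) = 0.00186

0.00186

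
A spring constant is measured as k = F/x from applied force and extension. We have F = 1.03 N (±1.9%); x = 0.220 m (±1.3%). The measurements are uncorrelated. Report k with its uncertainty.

Relative error in a monomial: (δk/k)² = Σ (nᵢ · δxᵢ/xᵢ)².
  (1·δF/F)² = (1×0.0190)² = 0.000361;  (-1·δx/x)² = (-1×0.0130)² = 0.000169
δk/k = √(0.000530) = 0.0230
k = 4.68 N/m, so δk = 0.0230 × 4.68 = 0.108 N/m.

4.68 ± 0.108 N/m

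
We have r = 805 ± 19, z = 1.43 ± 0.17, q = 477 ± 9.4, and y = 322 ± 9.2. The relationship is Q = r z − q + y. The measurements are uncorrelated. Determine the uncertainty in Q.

140

Let p = r·z = 1150. δp/p = √((1·δr/r)² + (1·δz/z)²) = √(0.000557 + 0.0141) = 0.121, so δp = 140.
Q = p − q + y: δQ = √(δp² + δq² + δy²) = √(19500 + 88.4 + 84.6) = 140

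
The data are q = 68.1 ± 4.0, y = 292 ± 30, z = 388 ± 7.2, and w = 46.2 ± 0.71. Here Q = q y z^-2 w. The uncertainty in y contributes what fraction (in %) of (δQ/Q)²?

(δQ/Q)² = (1·δq/q)² + (1·δy/y)² + (-2·δz/z)² + (1·δw/w)²
  q term: (1×0.0587)² = 0.00345
  y term: (1×0.103)² = 0.0106
  z term: (-2×0.0186)² = 0.00138
  w term: (1×0.0154)² = 0.000236
Total = 0.0156. Share from y = 0.0106/0.0156 = 0.676.

67.6%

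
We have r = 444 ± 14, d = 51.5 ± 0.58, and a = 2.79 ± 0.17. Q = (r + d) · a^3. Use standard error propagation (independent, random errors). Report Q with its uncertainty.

10800 ± 1990

Let u = r + d = 496. δu = √(δr² + δd²) = √(196 + 0.336) = 14.0, so δu/u = 0.0283.
Q is then a monomial in u, a:
δQ/Q = √((δu/u)² + (3·δa/a)²) = √(0.000800 + 0.0334) = 0.185
Q = 10800, so δQ = 0.185 × 10800 = 1990.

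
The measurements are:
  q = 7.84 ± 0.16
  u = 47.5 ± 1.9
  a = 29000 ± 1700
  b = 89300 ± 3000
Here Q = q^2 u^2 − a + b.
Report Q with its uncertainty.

(1.99 ± 0.129) × 10^5

Let p = q^2·u^2 = 1.39e+05. δp/p = √((2·δq/q)² + (2·δu/u)²) = √(0.00167 + 0.00640) = 0.0898, so δp = 12500.
Q = p − a + b: δQ = √(δp² + δa² + δb²) = √(1.55e+08 + 2.89e+06 + 9e+06) = 12900
Q = 1.99e+05.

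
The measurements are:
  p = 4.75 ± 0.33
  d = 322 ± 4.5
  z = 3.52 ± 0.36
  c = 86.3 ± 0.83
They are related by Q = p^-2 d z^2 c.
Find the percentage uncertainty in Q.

24.8%

Q is a product of powers, so relative uncertainties combine in quadrature:
  (-2·δp/p)² = (-2×0.0695)² = 0.0193;  (1·δd/d)² = (1×0.0140)² = 0.000195;  (2·δz/z)² = (2×0.102)² = 0.0418;  (1·δc/c)² = (1×0.00962)² = 9.25e-05
δQ/Q = √(0.0614) = 0.248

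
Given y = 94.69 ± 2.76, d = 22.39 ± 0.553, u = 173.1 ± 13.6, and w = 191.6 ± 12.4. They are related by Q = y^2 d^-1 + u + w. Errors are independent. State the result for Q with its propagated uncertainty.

765.2 ± 31.3

Let p = y^2·d^-1 = 400.5. δp/p = √((2·δy/y)² + (-1·δd/d)²) = √(0.00340 + 0.000610) = 0.0633, so δp = 25.4.
Q = p + u + w: δQ = √(δp² + δu² + δw²) = √(643 + 185 + 154) = 31.3
Q = 765.2.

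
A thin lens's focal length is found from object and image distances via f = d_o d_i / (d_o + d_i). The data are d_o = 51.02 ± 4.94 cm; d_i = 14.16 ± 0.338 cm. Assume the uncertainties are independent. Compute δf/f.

∂f/∂d_o = (d_i/(d_o+d_i))² = 0.0472;  ∂f/∂d_i = (d_o/(d_o+d_i))² = 0.613
δf = √((∂f/∂d_o · δd_o)² + (∂f/∂d_i · δd_i)²) = √(0.0544 + 0.0429) = 0.312 cm
f = 11.08 cm, so δf/f = 0.312/11.08 = 0.0281.

0.0281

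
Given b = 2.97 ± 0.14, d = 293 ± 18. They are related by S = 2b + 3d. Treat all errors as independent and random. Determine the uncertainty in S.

Each term contributes (cᵢ δxᵢ)² to (δS)²:
  (2·δb)² = 0.0784;  (3·δd)² = 2920
δS = √(2920) = 54.0

54.0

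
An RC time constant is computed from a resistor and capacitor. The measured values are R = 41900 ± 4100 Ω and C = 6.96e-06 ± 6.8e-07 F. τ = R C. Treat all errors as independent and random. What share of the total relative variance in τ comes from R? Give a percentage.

(δτ/τ)² = (1·δR/R)² + (1·δC/C)²
  R term: (1×0.0979)² = 0.00958
  C term: (1×0.0977)² = 0.00955
Total = 0.0191. Share from R = 0.00958/0.0191 = 0.501.

50.1%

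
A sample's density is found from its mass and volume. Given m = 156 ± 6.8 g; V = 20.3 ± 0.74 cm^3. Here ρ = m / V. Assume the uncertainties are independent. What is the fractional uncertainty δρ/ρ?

0.0568

Products/powers → add relative errors in quadrature, weighted by exponent:
  (1·δm/m)² = (1×0.0436)² = 0.00190;  (-1·δV/V)² = (-1×0.0365)² = 0.00133
δρ/ρ = √(0.00323) = 0.0568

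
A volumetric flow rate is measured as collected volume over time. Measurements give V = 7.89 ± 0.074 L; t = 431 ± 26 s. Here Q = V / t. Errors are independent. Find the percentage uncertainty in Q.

6.10%

Since Q is a product/quotient, work with relative uncertainties:
  (1·δV/V)² = (1×0.00938)² = 8.8e-05;  (-1·δt/t)² = (-1×0.0603)² = 0.00364
δQ/Q = √(0.00373) = 0.0610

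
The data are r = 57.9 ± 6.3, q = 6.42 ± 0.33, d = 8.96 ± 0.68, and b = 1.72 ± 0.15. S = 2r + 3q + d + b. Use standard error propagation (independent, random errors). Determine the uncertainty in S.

Each term contributes (cᵢ δxᵢ)² to (δS)²:
  (2·δr)² = 159;  (3·δq)² = 0.980;  (δd)² = 0.462;  (δb)² = 0.0225
δS = √(160) = 12.7

12.7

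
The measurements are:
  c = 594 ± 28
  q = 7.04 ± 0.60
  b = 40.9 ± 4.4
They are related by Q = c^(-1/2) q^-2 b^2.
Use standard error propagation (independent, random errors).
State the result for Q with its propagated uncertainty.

1.38 ± 0.382

Q is a product of powers, so relative uncertainties combine in quadrature:
  (−½·δc/c)² = (-0.5×0.0471)² = 0.000555;  (-2·δq/q)² = (-2×0.0852)² = 0.0291;  (2·δb/b)² = (2×0.108)² = 0.0463
δQ/Q = √(0.0759) = 0.276
Q = 1.38, so δQ = 0.276 × 1.38 = 0.382.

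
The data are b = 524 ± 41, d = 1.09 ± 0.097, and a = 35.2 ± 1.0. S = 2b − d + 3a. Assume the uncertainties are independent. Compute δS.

82.1

Each term contributes (cᵢ δxᵢ)² to (δS)²:
  (2·δb)² = 6720;  (δd)² = 0.00941;  (3·δa)² = 9.00
δS = √(6730) = 82.1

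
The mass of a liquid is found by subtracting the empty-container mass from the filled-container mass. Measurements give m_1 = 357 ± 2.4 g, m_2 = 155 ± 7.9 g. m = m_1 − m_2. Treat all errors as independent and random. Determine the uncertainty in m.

Each term contributes (cᵢ δxᵢ)² to (δm)²:
  (δm_1)² = 5.76;  (δm_2)² = 62.4
δm = √(68.2) = 8.26 g

8.26 g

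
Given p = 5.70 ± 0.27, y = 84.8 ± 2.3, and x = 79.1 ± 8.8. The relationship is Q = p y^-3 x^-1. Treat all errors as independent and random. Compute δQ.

Relative error in a monomial: (δQ/Q)² = Σ (nᵢ · δxᵢ/xᵢ)².
  (1·δp/p)² = (1×0.0474)² = 0.00224;  (-3·δy/y)² = (-3×0.0271)² = 0.00662;  (-1·δx/x)² = (-1×0.111)² = 0.0124
δQ/Q = √(0.0212) = 0.146
Q = 1.18e-07, so δQ = 0.146 × 1.18e-07 = 1.72e-08.

1.72e-08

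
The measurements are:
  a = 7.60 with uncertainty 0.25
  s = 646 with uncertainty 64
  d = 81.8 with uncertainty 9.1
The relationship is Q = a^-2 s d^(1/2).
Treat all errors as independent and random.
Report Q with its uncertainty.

Products/powers → add relative errors in quadrature, weighted by exponent:
  (-2·δa/a)² = (-2×0.0329)² = 0.00433;  (1·δs/s)² = (1×0.0991)² = 0.00982;  (½·δd/d)² = (0.5×0.111)² = 0.00309
δQ/Q = √(0.0172) = 0.131
Q = 101, so δQ = 0.131 × 101 = 13.3.

101 ± 13.3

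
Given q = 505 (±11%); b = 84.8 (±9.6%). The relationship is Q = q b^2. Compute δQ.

Since Q is a product/quotient, work with relative uncertainties:
  (1·δq/q)² = (1×0.110)² = 0.0121;  (2·δb/b)² = (2×0.0960)² = 0.0369
δQ/Q = √(0.0490) = 0.221
Q = 3.63e+06, so δQ = 0.221 × 3.63e+06 = 8.04e+05.

8.04e+05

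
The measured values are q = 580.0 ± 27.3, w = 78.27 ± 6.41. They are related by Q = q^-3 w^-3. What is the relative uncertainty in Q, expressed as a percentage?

28.3%

Products/powers → add relative errors in quadrature, weighted by exponent:
  (-3·δq/q)² = (-3×0.0471)² = 0.0199;  (-3·δw/w)² = (-3×0.0819)² = 0.0604
δQ/Q = √(0.0803) = 0.283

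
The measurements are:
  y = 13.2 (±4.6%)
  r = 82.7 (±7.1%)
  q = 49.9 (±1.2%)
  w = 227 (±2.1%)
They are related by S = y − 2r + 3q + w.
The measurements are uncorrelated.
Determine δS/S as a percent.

Each term contributes (cᵢ δxᵢ)² to (δS)²:
  (δy)² = 0.369;  (2·δr)² = 138;  (3·δq)² = 3.23;  (δw)² = 22.7
δS = √(164) = 12.8
S = 224, so δS/S = 12.8/224 = 0.0571.

5.71%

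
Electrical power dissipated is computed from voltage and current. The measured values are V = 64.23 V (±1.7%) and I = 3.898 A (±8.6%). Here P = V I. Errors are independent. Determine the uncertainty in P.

Relative error in a monomial: (δP/P)² = Σ (nᵢ · δxᵢ/xᵢ)².
  (1·δV/V)² = (1×0.0170)² = 0.000289;  (1·δI/I)² = (1×0.0860)² = 0.00740
δP/P = √(0.00768) = 0.0877
P = 250.4 W, so δP = 0.0877 × 250.4 = 21.9 W.

21.9 W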